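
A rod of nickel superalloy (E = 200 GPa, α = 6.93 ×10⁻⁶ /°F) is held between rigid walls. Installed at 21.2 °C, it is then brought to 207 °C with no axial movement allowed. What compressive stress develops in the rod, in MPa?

α = 6.93×10⁻⁶/°F × 9/5 = 12.5×10⁻⁶/K.
ΔT = 185.8 K. Constrained thermal stress σ = E·α·ΔT = 200.0×10³ MPa × 12.5×10⁻⁶ × 185.8 = 464 MPa (compressive).

464 MPa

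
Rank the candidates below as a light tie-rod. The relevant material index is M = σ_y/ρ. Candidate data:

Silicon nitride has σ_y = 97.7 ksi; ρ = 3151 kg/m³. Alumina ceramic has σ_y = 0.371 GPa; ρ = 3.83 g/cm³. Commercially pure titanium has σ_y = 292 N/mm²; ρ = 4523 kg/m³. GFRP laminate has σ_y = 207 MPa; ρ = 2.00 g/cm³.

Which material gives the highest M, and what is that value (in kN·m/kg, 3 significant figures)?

silicon nitride, M = 214 kN·m/kg

Convert each candidate to consistent units, then evaluate M:
  silicon nitride: σ_y = 673.6 MPa, ρ = 3151 kg/m³
  alumina ceramic: σ_y = 371.0 MPa, ρ = 3830 kg/m³
  commercially pure titanium: σ_y = 292.0 MPa, ρ = 4523 kg/m³
  GFRP laminate: σ_y = 207.0 MPa, ρ = 2000 kg/m³
  silicon nitride: M = 214 kN·m/kg
  GFRP laminate: M = 104 kN·m/kg
  alumina ceramic: M = 96.9 kN·m/kg
  commercially pure titanium: M = 64.6 kN·m/kg
Silicon nitride ranks first.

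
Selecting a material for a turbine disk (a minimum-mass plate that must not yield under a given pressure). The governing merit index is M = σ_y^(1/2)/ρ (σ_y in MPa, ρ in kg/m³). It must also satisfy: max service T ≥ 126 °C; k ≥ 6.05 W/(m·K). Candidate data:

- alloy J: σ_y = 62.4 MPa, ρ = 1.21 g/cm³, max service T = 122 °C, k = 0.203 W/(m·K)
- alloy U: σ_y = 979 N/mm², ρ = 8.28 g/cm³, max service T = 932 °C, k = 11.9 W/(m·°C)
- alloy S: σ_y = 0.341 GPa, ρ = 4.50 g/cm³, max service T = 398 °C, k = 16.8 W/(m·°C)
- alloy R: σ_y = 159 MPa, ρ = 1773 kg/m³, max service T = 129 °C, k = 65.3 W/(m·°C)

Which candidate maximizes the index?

Screen on constraints: max service T ≥ 126 °C; k ≥ 6.05 W/(m·K). Survivors: alloy U, alloy S, alloy R.
Putting every candidate on a common basis:
  alloy U: σ_y = 979.0 MPa, ρ = 8280 kg/m³
  alloy S: σ_y = 341.0 MPa, ρ = 4500 kg/m³
  alloy R: σ_y = 159.0 MPa, ρ = 1773 kg/m³
  alloy R: M = 7.11×10⁻³
  alloy S: M = 4.10×10⁻³
  alloy U: M = 3.78×10⁻³
The maximum is for alloy R.

alloy R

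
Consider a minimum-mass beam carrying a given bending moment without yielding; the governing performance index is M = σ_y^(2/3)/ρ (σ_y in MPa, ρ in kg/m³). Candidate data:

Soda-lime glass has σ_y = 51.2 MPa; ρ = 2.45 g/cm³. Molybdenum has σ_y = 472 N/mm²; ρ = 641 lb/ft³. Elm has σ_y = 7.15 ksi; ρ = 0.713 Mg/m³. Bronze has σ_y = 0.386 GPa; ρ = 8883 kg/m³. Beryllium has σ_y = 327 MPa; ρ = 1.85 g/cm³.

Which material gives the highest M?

beryllium

In SI units:
  soda-lime glass: σ_y = 51.20 MPa, ρ = 2450 kg/m³
  molybdenum: σ_y = 472.0 MPa, ρ = 10270 kg/m³
  elm: σ_y = 49.30 MPa, ρ = 713.0 kg/m³
  bronze: σ_y = 386.0 MPa, ρ = 8883 kg/m³
  beryllium: σ_y = 327.0 MPa, ρ = 1850 kg/m³
  beryllium: M = 25.7×10⁻³
  elm: M = 18.9×10⁻³
  bronze: M = 5.97×10⁻³
  molybdenum: M = 5.90×10⁻³
  soda-lime glass: M = 5.63×10⁻³
Beryllium has the largest M.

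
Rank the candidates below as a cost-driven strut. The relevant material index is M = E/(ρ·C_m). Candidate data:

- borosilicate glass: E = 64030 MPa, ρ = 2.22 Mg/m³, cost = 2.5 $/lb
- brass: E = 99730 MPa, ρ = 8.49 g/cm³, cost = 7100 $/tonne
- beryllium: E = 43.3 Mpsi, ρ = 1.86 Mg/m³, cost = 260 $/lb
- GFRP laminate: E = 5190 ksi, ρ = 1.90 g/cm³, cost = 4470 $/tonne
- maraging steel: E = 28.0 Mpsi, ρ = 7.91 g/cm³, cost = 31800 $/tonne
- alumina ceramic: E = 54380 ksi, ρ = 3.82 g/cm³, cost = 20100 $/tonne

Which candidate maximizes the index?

Convert each candidate to consistent units, then evaluate M:
  borosilicate glass: E = 64.03 GPa, ρ = 2220 kg/m³, cost = 5.511 $/kg
  brass: E = 99.73 GPa, ρ = 8490 kg/m³, cost = 7.100 $/kg
  beryllium: E = 298.5 GPa, ρ = 1860 kg/m³, cost = 573.2 $/kg
  GFRP laminate: E = 35.78 GPa, ρ = 1900 kg/m³, cost = 4.470 $/kg
  maraging steel: E = 193.1 GPa, ρ = 7910 kg/m³, cost = 31.80 $/kg
  alumina ceramic: E = 374.9 GPa, ρ = 3820 kg/m³, cost = 20.10 $/kg
  borosilicate glass: M = 5.23 MN·m per $
  alumina ceramic: M = 4.88 MN·m per $
  GFRP laminate: M = 4.21 MN·m per $
  brass: M = 1.65 MN·m per $
  maraging steel: M = 0.767 MN·m per $
  beryllium: M = 0.280 MN·m per $
Borosilicate glass has the largest M.

borosilicate glass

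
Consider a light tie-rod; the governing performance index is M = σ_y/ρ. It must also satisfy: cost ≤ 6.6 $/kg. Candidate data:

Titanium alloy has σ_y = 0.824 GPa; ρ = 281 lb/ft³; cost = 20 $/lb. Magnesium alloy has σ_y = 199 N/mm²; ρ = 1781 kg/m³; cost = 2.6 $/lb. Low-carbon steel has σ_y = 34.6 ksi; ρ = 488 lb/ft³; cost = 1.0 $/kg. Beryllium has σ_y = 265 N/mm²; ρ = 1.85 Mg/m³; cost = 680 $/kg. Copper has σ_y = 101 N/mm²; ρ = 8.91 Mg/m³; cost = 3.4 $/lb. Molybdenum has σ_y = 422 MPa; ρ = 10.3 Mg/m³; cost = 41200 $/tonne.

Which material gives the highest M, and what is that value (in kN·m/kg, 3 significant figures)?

Screen on constraints: cost ≤ 6.6 $/kg. Survivors: magnesium alloy, low-carbon steel.
After converting to SI:
  magnesium alloy: σ_y = 199.0 MPa, ρ = 1781 kg/m³
  low-carbon steel: σ_y = 238.6 MPa, ρ = 7817 kg/m³
  magnesium alloy: M = 112 kN·m/kg
  low-carbon steel: M = 30.5 kN·m/kg
Magnesium alloy has the largest M.

magnesium alloy, M = 112 kN·m/kg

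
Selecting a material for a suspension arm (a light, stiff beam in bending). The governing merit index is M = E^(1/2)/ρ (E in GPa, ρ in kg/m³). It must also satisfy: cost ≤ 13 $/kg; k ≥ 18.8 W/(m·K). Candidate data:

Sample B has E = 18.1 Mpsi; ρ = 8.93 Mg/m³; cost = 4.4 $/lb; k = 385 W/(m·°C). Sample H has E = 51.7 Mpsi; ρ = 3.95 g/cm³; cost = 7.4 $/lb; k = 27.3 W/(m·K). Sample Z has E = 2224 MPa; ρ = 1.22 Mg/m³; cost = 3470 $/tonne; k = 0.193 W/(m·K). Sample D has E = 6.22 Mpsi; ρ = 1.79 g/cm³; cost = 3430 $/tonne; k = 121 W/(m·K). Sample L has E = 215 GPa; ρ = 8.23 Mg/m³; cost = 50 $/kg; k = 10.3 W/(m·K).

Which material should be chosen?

sample D

Screen on constraints: cost ≤ 13 $/kg; k ≥ 18.8 W/(m·K). Survivors: sample B, sample D.
Normalizing units and computing the index:
  sample B: E = 124.8 GPa, ρ = 8930 kg/m³
  sample D: E = 42.89 GPa, ρ = 1790 kg/m³
  sample D: M = 3.66×10⁻³
  sample B: M = 1.25×10⁻³
Sample D has the largest M.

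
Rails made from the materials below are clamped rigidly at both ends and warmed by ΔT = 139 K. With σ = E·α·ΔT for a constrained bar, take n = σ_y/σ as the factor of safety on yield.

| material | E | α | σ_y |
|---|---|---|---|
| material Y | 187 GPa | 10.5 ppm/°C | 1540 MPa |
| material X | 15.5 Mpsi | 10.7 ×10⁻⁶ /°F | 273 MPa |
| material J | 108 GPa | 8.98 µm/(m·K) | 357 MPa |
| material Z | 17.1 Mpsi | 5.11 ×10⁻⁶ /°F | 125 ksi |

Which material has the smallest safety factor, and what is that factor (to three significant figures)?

material X, n = 0.954

Per material, after unit conversion:
  material Y: E = 187.0, α = 10.5, σ_y = 1540 → σ = 273 MPa, n = 5.64
  material X: E = 106.9, α = 19.3, σ_y = 273.0 → σ = 286 MPa, n = 0.954
  material J: E = 108.0, α = 8.98, σ_y = 357.0 → σ = 135 MPa, n = 2.65
  material Z: E = 117.9, α = 9.20, σ_y = 861.8 → σ = 151 MPa, n = 5.72
Material X has the lowest safety factor, n = 0.954.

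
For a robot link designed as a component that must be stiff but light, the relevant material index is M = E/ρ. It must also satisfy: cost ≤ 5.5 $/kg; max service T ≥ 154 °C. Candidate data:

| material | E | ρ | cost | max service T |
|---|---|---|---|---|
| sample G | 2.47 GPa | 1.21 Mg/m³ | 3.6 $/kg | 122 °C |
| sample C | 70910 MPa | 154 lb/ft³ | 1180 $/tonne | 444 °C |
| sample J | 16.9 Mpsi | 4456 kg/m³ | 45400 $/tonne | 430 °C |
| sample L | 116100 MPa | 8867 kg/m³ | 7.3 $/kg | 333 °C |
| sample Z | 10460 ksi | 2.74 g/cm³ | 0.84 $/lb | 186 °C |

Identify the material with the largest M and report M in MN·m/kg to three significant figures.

Screen on constraints: cost ≤ 5.5 $/kg; max service T ≥ 154 °C. Survivors: sample C, sample Z.
Normalizing units and computing the index:
  sample C: E = 70.91 GPa, ρ = 2467 kg/m³
  sample Z: E = 72.12 GPa, ρ = 2740 kg/m³
  sample C: M = 28.7 MN·m/kg
  sample Z: M = 26.3 MN·m/kg
The maximum is for sample C.

sample C, M = 28.7 MN·m/kg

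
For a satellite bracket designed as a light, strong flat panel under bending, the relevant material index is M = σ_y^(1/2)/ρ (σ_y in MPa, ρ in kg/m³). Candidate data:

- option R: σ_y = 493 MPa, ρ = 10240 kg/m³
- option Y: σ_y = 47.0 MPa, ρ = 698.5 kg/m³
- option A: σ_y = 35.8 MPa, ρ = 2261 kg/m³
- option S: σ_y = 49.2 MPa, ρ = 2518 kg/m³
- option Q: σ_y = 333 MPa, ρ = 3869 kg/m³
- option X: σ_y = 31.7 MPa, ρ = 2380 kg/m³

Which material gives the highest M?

Per-candidate index values:
  option Y: M = 9.81×10⁻³
  option Q: M = 4.72×10⁻³
  option S: M = 2.79×10⁻³
  option A: M = 2.65×10⁻³
  option X: M = 2.37×10⁻³
  option R: M = 2.17×10⁻³
Highest index: option Y.

option Y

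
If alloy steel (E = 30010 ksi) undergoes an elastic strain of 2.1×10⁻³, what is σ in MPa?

E = 30010 ksi = 206.9 GPa.
σ = E·ε = 206900 MPa × 2.1×10⁻³ = 435 MPa.

435 MPa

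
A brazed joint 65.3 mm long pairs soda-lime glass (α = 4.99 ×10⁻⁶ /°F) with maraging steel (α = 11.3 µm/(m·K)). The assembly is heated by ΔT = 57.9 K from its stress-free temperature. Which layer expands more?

maraging steel

soda-lime glass: α = 4.99×10⁻⁶/°F × 9/5 = 8.98×10⁻⁶/K.
α(soda-lime glass) = 8.98×10⁻⁶/K vs α(maraging steel) = 11.3×10⁻⁶/K.
Higher α expands more for the same ΔT: maraging steel.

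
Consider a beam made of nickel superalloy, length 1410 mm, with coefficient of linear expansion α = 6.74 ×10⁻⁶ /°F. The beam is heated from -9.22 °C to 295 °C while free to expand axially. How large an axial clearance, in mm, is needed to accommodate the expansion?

Convert α: 6.74×10⁻⁶/°F × (9/5) = 12.1×10⁻⁶/K.
ΔT = 295 − (-9.22) = 304.2 K.
ΔL = α·L₀·ΔT = 12.1×10⁻⁶ × 1410 mm × 304.2 K = 5.20 mm.

5.20 mm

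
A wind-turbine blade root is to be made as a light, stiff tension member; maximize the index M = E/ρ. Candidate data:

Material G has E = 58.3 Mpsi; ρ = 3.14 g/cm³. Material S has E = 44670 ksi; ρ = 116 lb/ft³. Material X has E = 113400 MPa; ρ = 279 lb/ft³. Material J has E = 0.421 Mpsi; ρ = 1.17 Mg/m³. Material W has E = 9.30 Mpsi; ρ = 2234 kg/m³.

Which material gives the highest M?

material S

In SI units:
  material G: E = 402.0 GPa, ρ = 3140 kg/m³
  material S: E = 308.0 GPa, ρ = 1858 kg/m³
  material X: E = 113.4 GPa, ρ = 4469 kg/m³
  material J: E = 2.903 GPa, ρ = 1170 kg/m³
  material W: E = 64.12 GPa, ρ = 2234 kg/m³
  material S: M = 166 MN·m/kg
  material G: M = 128 MN·m/kg
  material W: M = 28.7 MN·m/kg
  material X: M = 25.4 MN·m/kg
  material J: M = 2.48 MN·m/kg
Highest index: material S.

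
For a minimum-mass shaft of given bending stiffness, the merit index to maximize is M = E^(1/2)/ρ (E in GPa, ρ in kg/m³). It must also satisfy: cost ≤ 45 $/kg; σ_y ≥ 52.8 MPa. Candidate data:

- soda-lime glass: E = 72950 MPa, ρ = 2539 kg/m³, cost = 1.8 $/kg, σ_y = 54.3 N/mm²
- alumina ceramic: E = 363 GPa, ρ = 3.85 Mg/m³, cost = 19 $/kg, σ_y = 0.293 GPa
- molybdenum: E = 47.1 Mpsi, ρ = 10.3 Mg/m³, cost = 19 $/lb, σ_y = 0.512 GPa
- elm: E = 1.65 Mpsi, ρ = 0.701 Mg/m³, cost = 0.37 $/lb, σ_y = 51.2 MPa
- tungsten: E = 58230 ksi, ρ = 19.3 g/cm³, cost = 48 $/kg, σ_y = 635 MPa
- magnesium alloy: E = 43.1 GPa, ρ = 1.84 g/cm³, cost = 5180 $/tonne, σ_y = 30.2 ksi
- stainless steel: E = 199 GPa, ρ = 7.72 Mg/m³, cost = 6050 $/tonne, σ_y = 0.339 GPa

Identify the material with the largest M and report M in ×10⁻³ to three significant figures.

Screen on constraints: cost ≤ 45 $/kg; σ_y ≥ 52.8 MPa. Survivors: soda-lime glass, alumina ceramic, molybdenum, magnesium alloy, stainless steel.
Normalizing units and computing the index:
  soda-lime glass: E = 72.95 GPa, ρ = 2539 kg/m³
  alumina ceramic: E = 363.0 GPa, ρ = 3850 kg/m³
  molybdenum: E = 324.7 GPa, ρ = 10300 kg/m³
  magnesium alloy: E = 43.10 GPa, ρ = 1840 kg/m³
  stainless steel: E = 199.0 GPa, ρ = 7720 kg/m³
  alumina ceramic: M = 4.95×10⁻³
  magnesium alloy: M = 3.57×10⁻³
  soda-lime glass: M = 3.36×10⁻³
  stainless steel: M = 1.83×10⁻³
  molybdenum: M = 1.75×10⁻³
Alumina ceramic has the largest M.

alumina ceramic, M = 4.95×10⁻³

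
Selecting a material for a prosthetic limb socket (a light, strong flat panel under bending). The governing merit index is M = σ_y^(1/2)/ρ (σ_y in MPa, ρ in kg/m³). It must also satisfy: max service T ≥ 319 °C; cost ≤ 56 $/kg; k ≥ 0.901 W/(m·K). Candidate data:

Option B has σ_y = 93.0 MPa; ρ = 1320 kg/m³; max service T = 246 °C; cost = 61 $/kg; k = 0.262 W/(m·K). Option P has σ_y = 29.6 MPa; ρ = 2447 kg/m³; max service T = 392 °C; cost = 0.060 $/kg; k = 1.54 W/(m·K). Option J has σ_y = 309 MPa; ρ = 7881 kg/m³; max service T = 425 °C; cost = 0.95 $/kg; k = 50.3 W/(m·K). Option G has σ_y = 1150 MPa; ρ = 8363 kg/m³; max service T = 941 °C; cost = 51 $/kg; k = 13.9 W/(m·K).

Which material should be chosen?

Screen on constraints: max service T ≥ 319 °C; cost ≤ 56 $/kg; k ≥ 0.901 W/(m·K). Survivors: option P, option J, option G.
Evaluate M for each candidate:
  option G: M = 4.05×10⁻³
  option J: M = 2.23×10⁻³
  option P: M = 2.22×10⁻³
Highest index: option G.

option G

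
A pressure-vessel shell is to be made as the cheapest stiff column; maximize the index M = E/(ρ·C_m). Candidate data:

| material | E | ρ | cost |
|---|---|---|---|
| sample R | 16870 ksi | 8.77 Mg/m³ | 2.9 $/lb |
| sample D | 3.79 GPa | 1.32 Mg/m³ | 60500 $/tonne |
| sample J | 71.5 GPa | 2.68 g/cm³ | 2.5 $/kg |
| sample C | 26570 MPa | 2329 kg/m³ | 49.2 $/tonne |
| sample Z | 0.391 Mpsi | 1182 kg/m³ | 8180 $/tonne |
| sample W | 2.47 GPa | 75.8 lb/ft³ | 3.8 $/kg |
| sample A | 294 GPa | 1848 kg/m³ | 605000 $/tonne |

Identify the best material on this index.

sample C

After converting to SI:
  sample R: E = 116.3 GPa, ρ = 8770 kg/m³, cost = 6.393 $/kg
  sample D: E = 3.790 GPa, ρ = 1320 kg/m³, cost = 60.50 $/kg
  sample J: E = 71.50 GPa, ρ = 2680 kg/m³, cost = 2.500 $/kg
  sample C: E = 26.57 GPa, ρ = 2329 kg/m³, cost = 0.04920 $/kg
  sample Z: E = 2.696 GPa, ρ = 1182 kg/m³, cost = 8.180 $/kg
  sample W: E = 2.470 GPa, ρ = 1214 kg/m³, cost = 3.800 $/kg
  sample A: E = 294.0 GPa, ρ = 1848 kg/m³, cost = 605.0 $/kg
  sample C: M = 232 MN·m per $
  sample J: M = 10.7 MN·m per $
  sample R: M = 2.07 MN·m per $
  sample W: M = 0.535 MN·m per $
  sample Z: M = 0.279 MN·m per $
  sample A: M = 0.263 MN·m per $
  sample D: M = 0.0475 MN·m per $
Sample C ranks first.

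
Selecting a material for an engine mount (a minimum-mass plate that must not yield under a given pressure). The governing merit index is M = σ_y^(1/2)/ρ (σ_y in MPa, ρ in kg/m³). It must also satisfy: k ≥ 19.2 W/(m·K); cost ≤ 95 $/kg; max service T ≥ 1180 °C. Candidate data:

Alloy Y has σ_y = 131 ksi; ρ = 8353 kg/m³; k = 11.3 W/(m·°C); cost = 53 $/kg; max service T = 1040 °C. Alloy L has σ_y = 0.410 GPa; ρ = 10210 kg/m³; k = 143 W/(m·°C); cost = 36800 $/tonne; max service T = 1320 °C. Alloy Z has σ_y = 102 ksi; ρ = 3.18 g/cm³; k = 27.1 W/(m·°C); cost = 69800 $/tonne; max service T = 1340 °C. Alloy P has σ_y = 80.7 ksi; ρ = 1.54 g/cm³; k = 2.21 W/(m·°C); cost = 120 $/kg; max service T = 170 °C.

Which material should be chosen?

Screen on constraints: k ≥ 19.2 W/(m·K); cost ≤ 95 $/kg; max service T ≥ 1180 °C. Survivors: alloy L, alloy Z.
After converting to SI:
  alloy L: σ_y = 410.0 MPa, ρ = 10210 kg/m³
  alloy Z: σ_y = 703.3 MPa, ρ = 3180 kg/m³
  alloy Z: M = 8.34×10⁻³
  alloy L: M = 1.98×10⁻³
Alloy Z has the largest M.

alloy Z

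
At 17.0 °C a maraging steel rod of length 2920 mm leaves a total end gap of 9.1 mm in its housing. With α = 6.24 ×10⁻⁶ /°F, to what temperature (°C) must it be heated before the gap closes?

294 °C

α = 6.24×10⁻⁶/°F × 9/5 = 11.2×10⁻⁶/K.
α·L₀·ΔT = 9.1 mm ⇒ ΔT = 9.1 / (11.2×10⁻⁶ × 2920.0) = 277.5 K.
T = 17.0 + 277.5 = 294.5 °C.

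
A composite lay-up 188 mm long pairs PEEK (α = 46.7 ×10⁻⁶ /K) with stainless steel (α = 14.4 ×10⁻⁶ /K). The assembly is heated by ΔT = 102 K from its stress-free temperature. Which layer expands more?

PEEK

α(PEEK) = 46.7×10⁻⁶/K vs α(stainless steel) = 14.4×10⁻⁶/K.
Higher α expands more for the same ΔT: PEEK.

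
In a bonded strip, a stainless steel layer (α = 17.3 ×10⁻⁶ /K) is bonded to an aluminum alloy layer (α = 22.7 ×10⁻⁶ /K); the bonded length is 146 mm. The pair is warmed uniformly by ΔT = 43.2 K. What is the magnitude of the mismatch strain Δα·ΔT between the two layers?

Δα = |17.3 − 22.7|×10⁻⁶/K = 5.40×10⁻⁶/K.
Mismatch strain = Δα·ΔT = 5.40×10⁻⁶ × 43.2 = 2.33×10⁻⁴.

2.33×10⁻⁴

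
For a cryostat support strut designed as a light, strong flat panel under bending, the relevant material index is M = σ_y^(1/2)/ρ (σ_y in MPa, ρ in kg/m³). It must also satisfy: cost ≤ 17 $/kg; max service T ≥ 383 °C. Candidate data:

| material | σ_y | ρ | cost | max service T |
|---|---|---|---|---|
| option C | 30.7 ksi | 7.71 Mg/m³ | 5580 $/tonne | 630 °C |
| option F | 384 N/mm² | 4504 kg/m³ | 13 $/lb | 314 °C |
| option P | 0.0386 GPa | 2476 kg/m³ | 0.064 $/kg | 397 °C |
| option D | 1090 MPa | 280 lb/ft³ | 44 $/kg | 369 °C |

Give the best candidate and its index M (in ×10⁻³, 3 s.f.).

Screen on constraints: cost ≤ 17 $/kg; max service T ≥ 383 °C. Survivors: option C, option P.
Convert each candidate to consistent units, then evaluate M:
  option C: σ_y = 211.7 MPa, ρ = 7710 kg/m³
  option P: σ_y = 38.60 MPa, ρ = 2476 kg/m³
  option P: M = 2.51×10⁻³
  option C: M = 1.89×10⁻³
Highest index: option P.

option P, M = 2.51×10⁻³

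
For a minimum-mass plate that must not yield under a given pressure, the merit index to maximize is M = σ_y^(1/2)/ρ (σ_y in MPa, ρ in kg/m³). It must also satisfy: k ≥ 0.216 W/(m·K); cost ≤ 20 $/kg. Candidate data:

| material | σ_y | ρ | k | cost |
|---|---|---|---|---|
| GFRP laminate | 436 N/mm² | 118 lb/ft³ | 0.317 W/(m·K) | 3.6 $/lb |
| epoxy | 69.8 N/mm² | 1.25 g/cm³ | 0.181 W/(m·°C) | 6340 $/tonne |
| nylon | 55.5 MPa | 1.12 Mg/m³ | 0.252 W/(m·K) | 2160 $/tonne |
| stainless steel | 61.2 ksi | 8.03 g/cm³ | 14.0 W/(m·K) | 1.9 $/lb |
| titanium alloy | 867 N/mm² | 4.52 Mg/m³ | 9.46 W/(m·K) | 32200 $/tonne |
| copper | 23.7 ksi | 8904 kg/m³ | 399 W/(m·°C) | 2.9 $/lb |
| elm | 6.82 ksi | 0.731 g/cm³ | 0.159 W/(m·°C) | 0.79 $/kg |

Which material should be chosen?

GFRP laminate

Screen on constraints: k ≥ 0.216 W/(m·K); cost ≤ 20 $/kg. Survivors: GFRP laminate, nylon, stainless steel, copper.
After converting to SI:
  GFRP laminate: σ_y = 436.0 MPa, ρ = 1890 kg/m³
  nylon: σ_y = 55.50 MPa, ρ = 1120 kg/m³
  stainless steel: σ_y = 422.0 MPa, ρ = 8030 kg/m³
  copper: σ_y = 163.4 MPa, ρ = 8904 kg/m³
  GFRP laminate: M = 11.0×10⁻³
  nylon: M = 6.65×10⁻³
  stainless steel: M = 2.56×10⁻³
  copper: M = 1.44×10⁻³
Highest index: GFRP laminate.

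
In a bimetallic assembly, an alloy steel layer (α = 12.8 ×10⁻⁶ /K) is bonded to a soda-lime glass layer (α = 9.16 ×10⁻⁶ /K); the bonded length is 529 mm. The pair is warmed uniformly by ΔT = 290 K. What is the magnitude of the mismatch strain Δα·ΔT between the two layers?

1.06×10⁻³

Δα = |12.8 − 9.16|×10⁻⁶/K = 3.64×10⁻⁶/K.
Mismatch strain = Δα·ΔT = 3.64×10⁻⁶ × 290.0 = 1.06×10⁻³.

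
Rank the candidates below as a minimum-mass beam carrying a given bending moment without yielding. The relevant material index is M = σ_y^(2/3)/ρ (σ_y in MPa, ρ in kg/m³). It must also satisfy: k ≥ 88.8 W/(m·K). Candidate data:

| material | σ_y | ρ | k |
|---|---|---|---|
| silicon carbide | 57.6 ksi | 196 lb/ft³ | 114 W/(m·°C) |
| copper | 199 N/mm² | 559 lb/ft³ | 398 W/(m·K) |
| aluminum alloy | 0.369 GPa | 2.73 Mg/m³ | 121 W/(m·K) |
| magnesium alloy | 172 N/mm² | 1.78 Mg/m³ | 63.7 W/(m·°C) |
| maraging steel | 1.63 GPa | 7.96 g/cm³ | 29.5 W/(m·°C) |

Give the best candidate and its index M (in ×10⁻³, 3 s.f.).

Screen on constraints: k ≥ 88.8 W/(m·K). Survivors: silicon carbide, copper, aluminum alloy.
Putting every candidate on a common basis:
  silicon carbide: σ_y = 397.1 MPa, ρ = 3140 kg/m³
  copper: σ_y = 199.0 MPa, ρ = 8954 kg/m³
  aluminum alloy: σ_y = 369.0 MPa, ρ = 2730 kg/m³
  aluminum alloy: M = 18.8×10⁻³
  silicon carbide: M = 17.2×10⁻³
  copper: M = 3.81×10⁻³
Aluminum alloy has the largest M.

aluminum alloy, M = 18.8×10⁻³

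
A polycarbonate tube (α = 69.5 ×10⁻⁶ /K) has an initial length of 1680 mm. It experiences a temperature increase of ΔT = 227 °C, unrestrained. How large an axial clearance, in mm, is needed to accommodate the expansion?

26.5 mm

ΔL = α·L₀·ΔT = 69.5×10⁻⁶ × 1680 mm × 227.0 K = 26.5 mm.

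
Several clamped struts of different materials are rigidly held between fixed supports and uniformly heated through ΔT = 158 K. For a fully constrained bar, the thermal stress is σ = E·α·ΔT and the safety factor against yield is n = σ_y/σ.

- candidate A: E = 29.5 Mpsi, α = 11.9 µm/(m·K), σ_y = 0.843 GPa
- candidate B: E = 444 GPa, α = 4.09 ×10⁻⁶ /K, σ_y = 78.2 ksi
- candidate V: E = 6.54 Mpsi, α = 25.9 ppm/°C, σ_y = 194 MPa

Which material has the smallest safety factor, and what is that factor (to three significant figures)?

candidate V, n = 1.05

Per material, after unit conversion:
  candidate A: E = 203.4, α = 11.9, σ_y = 843.0 → σ = 382 MPa, n = 2.20
  candidate B: E = 444.0, α = 4.09, σ_y = 539.2 → σ = 287 MPa, n = 1.88
  candidate V: E = 45.09, α = 25.9, σ_y = 194.0 → σ = 185 MPa, n = 1.05
The minimum is candidate V at n = 1.05.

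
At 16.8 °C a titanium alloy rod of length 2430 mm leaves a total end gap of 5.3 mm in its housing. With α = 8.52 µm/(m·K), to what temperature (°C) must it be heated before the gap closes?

273 °C

α·L₀·ΔT = 5.3 mm ⇒ ΔT = 5.3 / (8.52×10⁻⁶ × 2430.0) = 256.0 K.
T = 16.8 + 256.0 = 272.8 °C.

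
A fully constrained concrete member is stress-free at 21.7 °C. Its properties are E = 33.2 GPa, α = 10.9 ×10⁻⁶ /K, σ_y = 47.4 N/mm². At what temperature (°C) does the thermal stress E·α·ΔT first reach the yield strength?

153 °C

σ_y = 47.4 N/mm² = 47.40 MPa.
E·α·ΔT = 47.40 MPa ⇒ ΔT = 47.40 / (33.20×10³ × 10.9×10⁻⁶) = 131.0 K.
T = 21.7 + 131.0 = 152.7 °C.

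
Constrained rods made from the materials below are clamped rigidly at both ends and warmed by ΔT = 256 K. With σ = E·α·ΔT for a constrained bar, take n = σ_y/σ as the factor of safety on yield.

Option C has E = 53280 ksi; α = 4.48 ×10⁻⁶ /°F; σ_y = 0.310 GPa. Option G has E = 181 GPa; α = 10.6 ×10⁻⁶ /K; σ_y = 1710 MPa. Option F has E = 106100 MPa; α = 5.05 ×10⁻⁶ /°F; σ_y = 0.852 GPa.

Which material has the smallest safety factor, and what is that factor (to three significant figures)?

option C, n = 0.409

Per material, after unit conversion:
  option C: E = 367.4, α = 8.06, σ_y = 310.0 → σ = 758 MPa, n = 0.409
  option G: E = 181.0, α = 10.6, σ_y = 1710 → σ = 491 MPa, n = 3.48
  option F: E = 106.1, α = 9.09, σ_y = 852.0 → σ = 247 MPa, n = 3.45
The minimum is option C at n = 0.409.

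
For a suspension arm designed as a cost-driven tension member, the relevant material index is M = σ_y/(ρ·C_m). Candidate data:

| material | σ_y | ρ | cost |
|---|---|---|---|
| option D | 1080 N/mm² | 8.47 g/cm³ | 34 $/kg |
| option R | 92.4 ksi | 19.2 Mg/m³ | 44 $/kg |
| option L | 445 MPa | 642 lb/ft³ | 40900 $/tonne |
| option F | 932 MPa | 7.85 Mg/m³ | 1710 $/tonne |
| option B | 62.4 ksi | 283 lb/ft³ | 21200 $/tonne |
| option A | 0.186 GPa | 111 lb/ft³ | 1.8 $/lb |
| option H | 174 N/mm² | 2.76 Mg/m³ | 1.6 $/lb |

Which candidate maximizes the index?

Normalizing units and computing the index:
  option D: σ_y = 1080 MPa, ρ = 8470 kg/m³, cost = 34.00 $/kg
  option R: σ_y = 637.1 MPa, ρ = 19200 kg/m³, cost = 44.00 $/kg
  option L: σ_y = 445.0 MPa, ρ = 10280 kg/m³, cost = 40.90 $/kg
  option F: σ_y = 932.0 MPa, ρ = 7850 kg/m³, cost = 1.710 $/kg
  option B: σ_y = 430.2 MPa, ρ = 4533 kg/m³, cost = 21.20 $/kg
  option A: σ_y = 186.0 MPa, ρ = 1778 kg/m³, cost = 3.968 $/kg
  option H: σ_y = 174.0 MPa, ρ = 2760 kg/m³, cost = 3.527 $/kg
  option F: M = 69.4 kN·m per $
  option A: M = 26.4 kN·m per $
  option H: M = 17.9 kN·m per $
  option B: M = 4.48 kN·m per $
  option D: M = 3.75 kN·m per $
  option L: M = 1.06 kN·m per $
  option R: M = 0.754 kN·m per $
The maximum is for option F.

option F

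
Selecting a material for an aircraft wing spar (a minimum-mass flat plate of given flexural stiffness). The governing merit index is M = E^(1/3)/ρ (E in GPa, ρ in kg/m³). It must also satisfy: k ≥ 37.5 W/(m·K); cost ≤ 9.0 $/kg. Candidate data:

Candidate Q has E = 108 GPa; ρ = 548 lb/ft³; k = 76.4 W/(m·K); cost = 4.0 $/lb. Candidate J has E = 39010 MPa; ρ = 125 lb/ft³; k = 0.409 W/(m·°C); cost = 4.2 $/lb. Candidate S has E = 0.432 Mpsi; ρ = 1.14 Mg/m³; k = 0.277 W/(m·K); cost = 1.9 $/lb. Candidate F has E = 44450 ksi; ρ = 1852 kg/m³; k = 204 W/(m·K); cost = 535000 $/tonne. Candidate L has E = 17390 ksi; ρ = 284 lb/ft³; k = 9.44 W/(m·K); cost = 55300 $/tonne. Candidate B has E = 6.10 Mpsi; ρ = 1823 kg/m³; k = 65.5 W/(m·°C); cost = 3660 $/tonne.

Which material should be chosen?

Screen on constraints: k ≥ 37.5 W/(m·K); cost ≤ 9.0 $/kg. Survivors: candidate Q, candidate B.
Putting every candidate on a common basis:
  candidate Q: E = 108.0 GPa, ρ = 8778 kg/m³
  candidate B: E = 42.06 GPa, ρ = 1823 kg/m³
  candidate B: M = 1.91×10⁻³
  candidate Q: M = 0.543×10⁻³
Highest index: candidate B.

candidate B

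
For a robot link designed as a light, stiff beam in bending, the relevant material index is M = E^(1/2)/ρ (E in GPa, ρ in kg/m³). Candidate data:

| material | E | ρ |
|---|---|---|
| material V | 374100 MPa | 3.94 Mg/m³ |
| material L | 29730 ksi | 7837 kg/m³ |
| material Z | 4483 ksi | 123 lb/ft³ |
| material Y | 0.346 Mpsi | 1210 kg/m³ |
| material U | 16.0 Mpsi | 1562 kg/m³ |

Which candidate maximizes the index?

Putting every candidate on a common basis:
  material V: E = 374.1 GPa, ρ = 3940 kg/m³
  material L: E = 205.0 GPa, ρ = 7837 kg/m³
  material Z: E = 30.91 GPa, ρ = 1970 kg/m³
  material Y: E = 2.386 GPa, ρ = 1210 kg/m³
  material U: E = 110.3 GPa, ρ = 1562 kg/m³
  material U: M = 6.72×10⁻³
  material V: M = 4.91×10⁻³
  material Z: M = 2.82×10⁻³
  material L: M = 1.83×10⁻³
  material Y: M = 1.28×10⁻³
Material U has the largest M.

material U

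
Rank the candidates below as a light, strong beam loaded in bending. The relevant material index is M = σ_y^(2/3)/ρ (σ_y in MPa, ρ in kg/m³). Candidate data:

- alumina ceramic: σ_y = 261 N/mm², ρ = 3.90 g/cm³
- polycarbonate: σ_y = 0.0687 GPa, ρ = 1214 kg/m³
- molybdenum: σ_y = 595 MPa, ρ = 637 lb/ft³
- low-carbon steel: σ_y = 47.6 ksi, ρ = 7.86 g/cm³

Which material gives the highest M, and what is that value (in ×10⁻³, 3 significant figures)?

Convert each candidate to consistent units, then evaluate M:
  alumina ceramic: σ_y = 261.0 MPa, ρ = 3900 kg/m³
  polycarbonate: σ_y = 68.70 MPa, ρ = 1214 kg/m³
  molybdenum: σ_y = 595.0 MPa, ρ = 10200 kg/m³
  low-carbon steel: σ_y = 328.2 MPa, ρ = 7860 kg/m³
  polycarbonate: M = 13.8×10⁻³
  alumina ceramic: M = 10.5×10⁻³
  molybdenum: M = 6.93×10⁻³
  low-carbon steel: M = 6.05×10⁻³
Highest index: polycarbonate.

polycarbonate, M = 13.8×10⁻³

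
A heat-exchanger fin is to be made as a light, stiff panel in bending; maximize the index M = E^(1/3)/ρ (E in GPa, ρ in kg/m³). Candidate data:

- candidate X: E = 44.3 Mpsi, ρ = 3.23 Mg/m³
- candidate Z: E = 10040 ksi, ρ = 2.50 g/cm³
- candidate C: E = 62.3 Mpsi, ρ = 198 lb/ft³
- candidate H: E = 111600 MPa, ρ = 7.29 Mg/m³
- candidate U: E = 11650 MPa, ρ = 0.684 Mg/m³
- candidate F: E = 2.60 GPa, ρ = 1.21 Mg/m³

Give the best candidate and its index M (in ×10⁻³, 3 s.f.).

In SI units:
  candidate X: E = 305.4 GPa, ρ = 3230 kg/m³
  candidate Z: E = 69.22 GPa, ρ = 2500 kg/m³
  candidate C: E = 429.5 GPa, ρ = 3172 kg/m³
  candidate H: E = 111.6 GPa, ρ = 7290 kg/m³
  candidate U: E = 11.65 GPa, ρ = 684.0 kg/m³
  candidate F: E = 2.600 GPa, ρ = 1210 kg/m³
  candidate U: M = 3.31×10⁻³
  candidate C: M = 2.38×10⁻³
  candidate X: M = 2.08×10⁻³
  candidate Z: M = 1.64×10⁻³
  candidate F: M = 1.14×10⁻³
  candidate H: M = 0.660×10⁻³
Candidate U ranks first.

candidate U, M = 3.31×10⁻³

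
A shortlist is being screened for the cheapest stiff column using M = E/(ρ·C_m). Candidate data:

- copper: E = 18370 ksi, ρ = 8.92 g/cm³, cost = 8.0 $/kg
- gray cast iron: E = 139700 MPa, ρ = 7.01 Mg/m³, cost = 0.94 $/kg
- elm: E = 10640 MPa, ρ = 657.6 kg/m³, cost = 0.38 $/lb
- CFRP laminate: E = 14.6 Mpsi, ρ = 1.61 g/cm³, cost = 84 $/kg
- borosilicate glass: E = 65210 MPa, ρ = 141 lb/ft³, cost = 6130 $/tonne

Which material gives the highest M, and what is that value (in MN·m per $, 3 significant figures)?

Normalizing units and computing the index:
  copper: E = 126.7 GPa, ρ = 8920 kg/m³, cost = 8.000 $/kg
  gray cast iron: E = 139.7 GPa, ρ = 7010 kg/m³, cost = 0.9400 $/kg
  elm: E = 10.64 GPa, ρ = 657.6 kg/m³, cost = 0.8377 $/kg
  CFRP laminate: E = 100.7 GPa, ρ = 1610 kg/m³, cost = 84.00 $/kg
  borosilicate glass: E = 65.21 GPa, ρ = 2259 kg/m³, cost = 6.130 $/kg
  gray cast iron: M = 21.2 MN·m per $
  elm: M = 19.3 MN·m per $
  borosilicate glass: M = 4.71 MN·m per $
  copper: M = 1.77 MN·m per $
  CFRP laminate: M = 0.744 MN·m per $
Gray cast iron has the largest M.

gray cast iron, M = 21.2 MN·m per $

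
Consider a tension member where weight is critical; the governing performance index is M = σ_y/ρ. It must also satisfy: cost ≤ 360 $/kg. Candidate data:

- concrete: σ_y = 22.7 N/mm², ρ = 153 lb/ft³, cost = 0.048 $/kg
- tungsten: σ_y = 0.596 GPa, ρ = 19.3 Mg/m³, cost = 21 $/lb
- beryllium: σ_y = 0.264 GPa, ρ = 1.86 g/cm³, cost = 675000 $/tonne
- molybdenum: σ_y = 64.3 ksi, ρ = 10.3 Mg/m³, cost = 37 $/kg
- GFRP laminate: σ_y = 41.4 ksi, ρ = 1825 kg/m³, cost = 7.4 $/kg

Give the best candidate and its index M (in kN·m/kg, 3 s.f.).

GFRP laminate, M = 156 kN·m/kg

Screen on constraints: cost ≤ 360 $/kg. Survivors: concrete, tungsten, molybdenum, GFRP laminate.
In SI units:
  concrete: σ_y = 22.70 MPa, ρ = 2451 kg/m³
  tungsten: σ_y = 596.0 MPa, ρ = 19300 kg/m³
  molybdenum: σ_y = 443.3 MPa, ρ = 10300 kg/m³
  GFRP laminate: σ_y = 285.4 MPa, ρ = 1825 kg/m³
  GFRP laminate: M = 156 kN·m/kg
  molybdenum: M = 43.0 kN·m/kg
  tungsten: M = 30.9 kN·m/kg
  concrete: M = 9.26 kN·m/kg
Highest index: GFRP laminate.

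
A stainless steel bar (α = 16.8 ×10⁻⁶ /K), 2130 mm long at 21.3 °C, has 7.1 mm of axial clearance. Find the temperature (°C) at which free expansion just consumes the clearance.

220 °C

α·L₀·ΔT = 7.1 mm ⇒ ΔT = 7.1 / (16.8×10⁻⁶ × 2130.0) = 198.4 K.
T = 21.3 + 198.4 = 219.7 °C.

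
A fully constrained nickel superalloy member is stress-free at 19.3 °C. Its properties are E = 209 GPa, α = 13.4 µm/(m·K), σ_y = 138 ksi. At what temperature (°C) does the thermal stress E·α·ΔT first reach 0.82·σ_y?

298 °C

σ_y = 138 ksi = 951.5 MPa.
E·α·ΔT = 780.2 MPa ⇒ ΔT = 780.2 / (209.0×10³ × 13.4×10⁻⁶) = 278.6 K.
T = 19.3 + 278.6 = 297.9 °C.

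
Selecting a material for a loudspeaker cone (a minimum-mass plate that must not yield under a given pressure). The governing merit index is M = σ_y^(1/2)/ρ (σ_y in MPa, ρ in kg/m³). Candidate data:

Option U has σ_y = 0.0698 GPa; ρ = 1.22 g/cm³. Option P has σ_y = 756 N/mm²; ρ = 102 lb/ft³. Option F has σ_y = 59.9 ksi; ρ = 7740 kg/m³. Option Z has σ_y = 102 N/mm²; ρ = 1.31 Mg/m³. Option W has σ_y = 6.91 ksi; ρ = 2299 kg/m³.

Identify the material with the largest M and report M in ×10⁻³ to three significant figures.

Convert each candidate to consistent units, then evaluate M:
  option U: σ_y = 69.80 MPa, ρ = 1220 kg/m³
  option P: σ_y = 756.0 MPa, ρ = 1634 kg/m³
  option F: σ_y = 413.0 MPa, ρ = 7740 kg/m³
  option Z: σ_y = 102.0 MPa, ρ = 1310 kg/m³
  option W: σ_y = 47.64 MPa, ρ = 2299 kg/m³
  option P: M = 16.8×10⁻³
  option Z: M = 7.71×10⁻³
  option U: M = 6.85×10⁻³
  option W: M = 3.00×10⁻³
  option F: M = 2.63×10⁻³
Option P has the largest M.

option P, M = 16.8×10⁻³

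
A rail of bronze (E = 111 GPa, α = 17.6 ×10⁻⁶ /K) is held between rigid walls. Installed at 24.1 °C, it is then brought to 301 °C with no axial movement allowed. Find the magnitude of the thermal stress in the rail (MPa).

ΔT = 276.9 K. Constrained thermal stress σ = E·α·ΔT = 111.0×10³ MPa × 17.6×10⁻⁶ × 276.9 = 541 MPa (compressive).

541 MPa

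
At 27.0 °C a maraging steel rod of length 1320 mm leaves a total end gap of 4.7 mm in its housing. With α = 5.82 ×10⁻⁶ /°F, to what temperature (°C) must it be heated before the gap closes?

α = 5.82×10⁻⁶/°F × 9/5 = 10.5×10⁻⁶/K.
α·L₀·ΔT = 4.7 mm ⇒ ΔT = 4.7 / (10.5×10⁻⁶ × 1320.0) = 339.9 K.
T = 27.0 + 339.9 = 366.9 °C.

367 °C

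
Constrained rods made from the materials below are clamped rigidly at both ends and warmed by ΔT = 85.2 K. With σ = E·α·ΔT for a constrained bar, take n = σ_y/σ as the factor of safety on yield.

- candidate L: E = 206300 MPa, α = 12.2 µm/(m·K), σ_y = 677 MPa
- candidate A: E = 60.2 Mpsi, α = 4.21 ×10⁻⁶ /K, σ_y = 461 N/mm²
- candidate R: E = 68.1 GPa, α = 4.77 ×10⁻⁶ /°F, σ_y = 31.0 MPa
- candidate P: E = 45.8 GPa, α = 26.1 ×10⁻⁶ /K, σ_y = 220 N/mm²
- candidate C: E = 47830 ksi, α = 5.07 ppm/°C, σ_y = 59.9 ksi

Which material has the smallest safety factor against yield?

candidate R

In consistent units (E in GPa, α in ×10⁻⁶/K, σ_y in MPa):
  candidate L: E = 206.3, α = 12.2, σ_y = 677.0 → σ = 214 MPa, n = 3.16
  candidate A: E = 415.1, α = 4.21, σ_y = 461.0 → σ = 149 MPa, n = 3.10
  candidate R: E = 68.10, α = 8.59, σ_y = 31.00 → σ = 49.8 MPa, n = 0.622
  candidate P: E = 45.80, α = 26.1, σ_y = 220.0 → σ = 102 MPa, n = 2.16
  candidate C: E = 329.8, α = 5.07, σ_y = 413.0 → σ = 142 MPa, n = 2.90
The minimum is candidate R at n = 0.622.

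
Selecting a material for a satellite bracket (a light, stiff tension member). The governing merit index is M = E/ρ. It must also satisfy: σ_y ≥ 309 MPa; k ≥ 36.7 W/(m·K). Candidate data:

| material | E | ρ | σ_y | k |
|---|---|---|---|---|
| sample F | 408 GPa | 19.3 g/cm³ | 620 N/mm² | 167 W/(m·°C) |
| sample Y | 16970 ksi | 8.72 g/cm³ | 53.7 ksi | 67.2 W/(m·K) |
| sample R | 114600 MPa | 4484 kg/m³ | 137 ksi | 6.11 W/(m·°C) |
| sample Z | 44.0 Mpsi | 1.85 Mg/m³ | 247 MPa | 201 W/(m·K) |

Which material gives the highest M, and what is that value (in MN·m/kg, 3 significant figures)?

sample F, M = 21.1 MN·m/kg

Screen on constraints: σ_y ≥ 309 MPa; k ≥ 36.7 W/(m·K). Survivors: sample F, sample Y.
Normalizing units and computing the index:
  sample F: E = 408.0 GPa, ρ = 19300 kg/m³
  sample Y: E = 117.0 GPa, ρ = 8720 kg/m³
  sample F: M = 21.1 MN·m/kg
  sample Y: M = 13.4 MN·m/kg
Sample F has the largest M.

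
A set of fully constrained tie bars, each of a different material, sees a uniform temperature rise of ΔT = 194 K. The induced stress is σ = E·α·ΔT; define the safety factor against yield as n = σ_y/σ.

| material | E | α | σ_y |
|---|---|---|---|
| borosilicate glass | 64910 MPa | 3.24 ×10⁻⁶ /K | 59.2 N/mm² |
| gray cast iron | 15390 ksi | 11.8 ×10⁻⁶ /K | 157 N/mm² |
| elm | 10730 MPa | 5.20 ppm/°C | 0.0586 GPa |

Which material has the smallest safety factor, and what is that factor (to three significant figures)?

gray cast iron, n = 0.646

Converting E to GPa, α to ×10⁻⁶/K, σ_y to MPa, then σ and n for each:
  borosilicate glass: E = 64.91, α = 3.24, σ_y = 59.20 → σ = 40.8 MPa, n = 1.45
  gray cast iron: E = 106.1, α = 11.8, σ_y = 157.0 → σ = 243 MPa, n = 0.646
  elm: E = 10.73, α = 5.20, σ_y = 58.60 → σ = 10.8 MPa, n = 5.41
Gray cast iron has the lowest safety factor, n = 0.646.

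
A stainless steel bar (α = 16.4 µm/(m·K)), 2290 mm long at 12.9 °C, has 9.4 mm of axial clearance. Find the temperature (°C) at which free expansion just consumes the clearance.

α·L₀·ΔT = 9.4 mm ⇒ ΔT = 9.4 / (16.4×10⁻⁶ × 2290.0) = 250.3 K.
T = 12.9 + 250.3 = 263.2 °C.

263 °C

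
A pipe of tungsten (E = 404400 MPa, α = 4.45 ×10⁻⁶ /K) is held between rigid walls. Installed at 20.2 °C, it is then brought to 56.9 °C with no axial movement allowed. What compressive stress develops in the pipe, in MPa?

66.0 MPa

E = 404400 MPa = 404.4 GPa.
ΔT = 36.70 K. Constrained thermal stress σ = E·α·ΔT = 404.4×10³ MPa × 4.45×10⁻⁶ × 36.70 = 66.0 MPa (compressive).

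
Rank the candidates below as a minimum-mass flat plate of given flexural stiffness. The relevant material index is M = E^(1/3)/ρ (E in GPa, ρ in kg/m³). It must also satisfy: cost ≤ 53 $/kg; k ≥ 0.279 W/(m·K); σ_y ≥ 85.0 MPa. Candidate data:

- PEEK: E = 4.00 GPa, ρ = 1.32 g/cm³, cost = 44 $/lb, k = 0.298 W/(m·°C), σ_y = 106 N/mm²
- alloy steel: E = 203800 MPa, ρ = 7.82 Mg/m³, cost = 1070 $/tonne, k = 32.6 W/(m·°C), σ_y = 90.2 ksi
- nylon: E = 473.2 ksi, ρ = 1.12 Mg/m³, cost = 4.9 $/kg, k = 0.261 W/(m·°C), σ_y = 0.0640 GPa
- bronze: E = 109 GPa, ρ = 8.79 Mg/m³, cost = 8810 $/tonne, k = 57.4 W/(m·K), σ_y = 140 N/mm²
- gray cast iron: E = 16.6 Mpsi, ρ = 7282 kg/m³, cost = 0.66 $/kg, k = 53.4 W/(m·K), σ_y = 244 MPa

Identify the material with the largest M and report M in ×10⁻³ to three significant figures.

Screen on constraints: cost ≤ 53 $/kg; k ≥ 0.279 W/(m·K); σ_y ≥ 85.0 MPa. Survivors: alloy steel, bronze, gray cast iron.
Normalizing units and computing the index:
  alloy steel: E = 203.8 GPa, ρ = 7820 kg/m³
  bronze: E = 109.0 GPa, ρ = 8790 kg/m³
  gray cast iron: E = 114.5 GPa, ρ = 7282 kg/m³
  alloy steel: M = 0.753×10⁻³
  gray cast iron: M = 0.667×10⁻³
  bronze: M = 0.543×10⁻³
Alloy steel has the largest M.

alloy steel, M = 0.753×10⁻³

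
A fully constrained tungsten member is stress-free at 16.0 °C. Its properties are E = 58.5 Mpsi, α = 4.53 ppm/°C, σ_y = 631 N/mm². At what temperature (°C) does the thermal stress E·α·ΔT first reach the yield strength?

E = 58.5 Mpsi = 403.3 GPa.
σ_y = 631 N/mm² = 631.0 MPa.
E·α·ΔT = 631.0 MPa ⇒ ΔT = 631.0 / (403.3×10³ × 4.53×10⁻⁶) = 345.3 K.
T = 16.0 + 345.3 = 361.3 °C.

361 °C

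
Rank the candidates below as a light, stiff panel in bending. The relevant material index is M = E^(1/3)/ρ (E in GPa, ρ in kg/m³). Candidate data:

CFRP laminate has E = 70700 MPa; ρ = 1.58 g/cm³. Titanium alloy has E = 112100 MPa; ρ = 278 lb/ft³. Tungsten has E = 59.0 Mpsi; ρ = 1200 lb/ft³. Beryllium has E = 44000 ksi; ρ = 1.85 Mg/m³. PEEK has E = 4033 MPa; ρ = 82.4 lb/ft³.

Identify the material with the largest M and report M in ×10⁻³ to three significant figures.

beryllium, M = 3.63×10⁻³

In SI units:
  CFRP laminate: E = 70.70 GPa, ρ = 1580 kg/m³
  titanium alloy: E = 112.1 GPa, ρ = 4453 kg/m³
  tungsten: E = 406.8 GPa, ρ = 19220 kg/m³
  beryllium: E = 303.4 GPa, ρ = 1850 kg/m³
  PEEK: E = 4.033 GPa, ρ = 1320 kg/m³
  beryllium: M = 3.63×10⁻³
  CFRP laminate: M = 2.62×10⁻³
  PEEK: M = 1.21×10⁻³
  titanium alloy: M = 1.08×10⁻³
  tungsten: M = 0.385×10⁻³
Highest index: beryllium.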